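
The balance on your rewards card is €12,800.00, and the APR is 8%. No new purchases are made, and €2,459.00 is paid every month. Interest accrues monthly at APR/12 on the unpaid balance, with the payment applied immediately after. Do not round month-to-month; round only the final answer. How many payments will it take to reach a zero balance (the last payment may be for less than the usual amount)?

Monthly rate r = 8%/12 = 0.666667% = 0.00666667.
Recurrence: B ← B·(1+r) − €2,459.00.
Month 1: interest €85.33; balance after payment €10,426.33.
Month 2: interest €69.51; balance after payment €8,036.84.
Month 3: interest €53.58; balance after payment €5,631.42.
Month 4: interest €37.54; balance after payment €3,209.96.
Month 5: interest €21.40; balance after payment €772.36.
Month 6: interest €5.15; balance after payment €0.00.

6 months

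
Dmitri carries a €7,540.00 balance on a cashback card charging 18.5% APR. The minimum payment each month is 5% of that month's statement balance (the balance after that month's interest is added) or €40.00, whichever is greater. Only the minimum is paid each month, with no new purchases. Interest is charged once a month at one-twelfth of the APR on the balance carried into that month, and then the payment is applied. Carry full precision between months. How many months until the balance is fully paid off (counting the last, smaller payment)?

87 months

Monthly rate r = 18.5%/12 = 1.54167% = 0.0154167.
While 5% of the post-interest balance exceeds €40.00, each month B ← (B·(1+r))·(1 − 0.05), i.e. B shrinks by the factor (1+r)·0.95 = 0.96465.
This holds for months 1–63. Entering month 64 the balance is €780.82; 5% of the post-interest balance is now below €40.00, so the flat €40.00 minimum applies from here.
From month 64 a fixed €40.00 at rate r clears €780.82 in 24 more payments. Total: 63 + 24 = 87 months.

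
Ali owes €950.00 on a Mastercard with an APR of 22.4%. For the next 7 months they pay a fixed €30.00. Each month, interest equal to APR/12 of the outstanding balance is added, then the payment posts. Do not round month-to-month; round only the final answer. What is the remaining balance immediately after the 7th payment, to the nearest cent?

Monthly rate r = 22.4%/12 = 1.86667% = 0.0186667.
Each month: B ← B·(1+r) − €30.00.
Month 1: interest €17.73; balance after payment €937.73.
Month 2: interest €17.50; balance after payment €925.24.
Month 3: interest €17.27; balance after payment €912.51.
Month 4: interest €17.03; balance after payment €899.54.
Month 5: interest €16.79; balance after payment €886.33.
Month 6: interest €16.54; balance after payment €872.88.
Month 7: interest €16.29; balance after payment €859.17.

€859.17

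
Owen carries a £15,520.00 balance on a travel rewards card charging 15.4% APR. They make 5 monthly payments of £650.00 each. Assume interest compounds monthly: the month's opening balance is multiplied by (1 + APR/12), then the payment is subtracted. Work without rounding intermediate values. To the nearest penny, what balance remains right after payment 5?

Monthly rate r = 15.4%/12 = 1.28333% = 0.0128333.
Each month: B ← B·(1+r) − £650.00.
Month 1: interest £199.17; balance after payment £15,069.17.
Month 2: interest £193.39; balance after payment £14,612.56.
Month 3: interest £187.53; balance after payment £14,150.09.
Month 4: interest £181.59; balance after payment £13,681.68.
Month 5: interest £175.58; balance after payment £13,207.26.

£13,207.26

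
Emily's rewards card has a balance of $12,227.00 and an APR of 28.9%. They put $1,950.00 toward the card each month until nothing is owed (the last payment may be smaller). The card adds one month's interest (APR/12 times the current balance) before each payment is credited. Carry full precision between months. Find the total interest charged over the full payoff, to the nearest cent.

$1,189.55

Monthly rate r = 28.9%/12 = 2.40833% = 0.0240833.
Payoff takes n = ⌈−ln(1 − rB₀/P)/ln(1+r)⌉ = ⌈6.879⌉ = 7 payments; the last is $1,716.55.
Total paid = 6·$1,950.00 + $1,716.55 = $13,416.55.
Total interest = total paid − principal = $13,416.55 − $12,227.00 = $1,189.55.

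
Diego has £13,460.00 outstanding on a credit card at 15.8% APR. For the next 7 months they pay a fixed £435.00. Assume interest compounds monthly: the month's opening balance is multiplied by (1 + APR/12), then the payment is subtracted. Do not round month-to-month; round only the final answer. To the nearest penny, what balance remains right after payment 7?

£11,582.70

Monthly rate r = 15.8%/12 = 1.31667% = 0.0131667.
Each month: B ← B·(1+r) − £435.00.
Month 1: interest £177.22; balance after payment £13,202.22.
Month 2: interest £173.83; balance after payment £12,941.05.
Month 3: interest £170.39; balance after payment £12,676.44.
Month 4: interest £166.91; balance after payment £12,408.35.
Month 5: interest £163.38; balance after payment £12,136.73.
Month 6: interest £159.80; balance after payment £11,861.53.
Month 7: interest £156.18; balance after payment £11,582.70.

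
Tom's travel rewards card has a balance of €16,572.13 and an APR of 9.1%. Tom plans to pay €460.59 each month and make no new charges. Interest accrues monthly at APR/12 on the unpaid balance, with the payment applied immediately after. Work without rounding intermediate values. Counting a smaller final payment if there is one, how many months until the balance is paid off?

43 payments

Monthly rate r = 9.1%/12 = 0.758333% = 0.00758333.
Recurrence: B ← B·(1+r) − €460.59.
Month 1: interest €125.67; balance after payment €16,237.21.
Month 2: interest €123.13; balance after payment €15,899.75.
Closed form: n = −ln(1 − rB₀/P)/ln(1+r) = −ln(0.72715)/ln(1.00758) ≈ 42.175, so the balance reaches zero during payment 43.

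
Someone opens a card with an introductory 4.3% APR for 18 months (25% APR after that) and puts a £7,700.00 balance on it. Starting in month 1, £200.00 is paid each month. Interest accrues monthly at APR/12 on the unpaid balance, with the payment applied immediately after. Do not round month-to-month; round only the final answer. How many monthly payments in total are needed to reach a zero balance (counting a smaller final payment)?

Promo months 1–18 at r₀ = 4.3%/12 = 0.00358333; months 19+ at r₁ = 25%/12 = 0.0208333.
After month 18: iterate B ← B·(1+r₀) − £200.00 for 18 months → £4,500.30.
Then at r₁ with £200.00/mo: n₂ = −ln(1 − r₁·B/P)/ln(1+r₁) ≈ 30.68 → 31 more payments.

49 months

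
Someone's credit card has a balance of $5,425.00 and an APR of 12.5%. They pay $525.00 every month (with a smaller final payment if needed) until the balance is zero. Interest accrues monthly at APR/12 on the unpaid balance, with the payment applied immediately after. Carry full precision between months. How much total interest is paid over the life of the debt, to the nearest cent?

$344.64

Monthly rate r = 12.5%/12 = 1.04167% = 0.0104167.
Payoff takes n = ⌈−ln(1 − rB₀/P)/ln(1+r)⌉ = ⌈10.990⌉ = 11 payments; the last is $519.64.
Total paid = 10·$525.00 + $519.64 = $5,769.64.
Total interest = total paid − principal = $5,769.64 − $5,425.00 = $344.64.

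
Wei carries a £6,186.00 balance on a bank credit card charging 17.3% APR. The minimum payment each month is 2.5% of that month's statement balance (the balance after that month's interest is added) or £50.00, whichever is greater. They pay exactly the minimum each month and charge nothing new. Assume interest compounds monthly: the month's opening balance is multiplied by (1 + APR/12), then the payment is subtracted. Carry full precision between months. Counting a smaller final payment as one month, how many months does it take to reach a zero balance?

163 months

Monthly rate r = 17.3%/12 = 1.44167% = 0.0144167.
While 2.5% of the post-interest balance exceeds £50.00, each month B ← (B·(1+r))·(1 − 0.025), i.e. B shrinks by the factor (1+r)·0.975 = 0.98906.
This holds for months 1–104. Entering month 105 the balance is £1,969.67; 2.5% of the post-interest balance is now below £50.00, so the flat £50.00 minimum applies from here.
From month 105 a fixed £50.00 at rate r clears £1,969.67 in 59 more payments. Total: 104 + 59 = 163 months.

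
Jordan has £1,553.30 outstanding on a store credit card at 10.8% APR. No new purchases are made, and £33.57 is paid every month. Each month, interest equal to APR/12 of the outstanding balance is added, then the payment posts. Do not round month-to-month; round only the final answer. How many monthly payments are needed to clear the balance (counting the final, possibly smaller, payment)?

61 months

Monthly rate r = 10.8%/12 = 0.9% = 0.009.
Recurrence: B ← B·(1+r) − £33.57.
Month 1: interest £13.98; balance after payment £1,533.71.
Month 2: interest £13.80; balance after payment £1,513.94.
Closed form: n = −ln(1 − rB₀/P)/ln(1+r) = −ln(0.58357)/ln(1.009) ≈ 60.113, so the balance reaches zero during payment 61.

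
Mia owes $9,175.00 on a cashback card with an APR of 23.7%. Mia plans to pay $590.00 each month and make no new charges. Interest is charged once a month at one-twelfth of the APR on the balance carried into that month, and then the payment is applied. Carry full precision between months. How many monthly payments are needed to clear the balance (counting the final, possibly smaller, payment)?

19 payments

Monthly rate r = 23.7%/12 = 1.975% = 0.01975.
Recurrence: B ← B·(1+r) − $590.00.
Month 1: interest $181.21; balance after payment $8,766.21.
Month 2: interest $173.13; balance after payment $8,349.34.
Closed form: n = −ln(1 − rB₀/P)/ln(1+r) = −ln(0.69287)/ln(1.01975) ≈ 18.761, so the balance reaches zero during payment 19.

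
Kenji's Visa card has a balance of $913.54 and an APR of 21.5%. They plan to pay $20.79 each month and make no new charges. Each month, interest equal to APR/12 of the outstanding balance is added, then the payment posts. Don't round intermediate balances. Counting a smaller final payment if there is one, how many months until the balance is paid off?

Monthly rate r = 21.5%/12 = 1.79167% = 0.0179167.
Recurrence: B ← B·(1+r) − $20.79.
Month 1: interest $16.37; balance after payment $909.12.
Month 2: interest $16.29; balance after payment $904.62.
Closed form: n = −ln(1 − rB₀/P)/ln(1+r) = −ln(0.21272)/ln(1.01792) ≈ 87.160, so the balance reaches zero during payment 88.

88 payments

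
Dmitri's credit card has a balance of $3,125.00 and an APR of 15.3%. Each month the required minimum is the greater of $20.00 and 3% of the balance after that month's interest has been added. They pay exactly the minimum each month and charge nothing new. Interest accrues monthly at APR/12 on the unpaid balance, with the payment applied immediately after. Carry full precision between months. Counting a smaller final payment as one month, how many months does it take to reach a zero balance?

Monthly rate r = 15.3%/12 = 1.275% = 0.01275.
While 3% of the post-interest balance exceeds $20.00, each month B ← (B·(1+r))·(1 − 0.03), i.e. B shrinks by the factor (1+r)·0.97 = 0.98237.
This holds for months 1–88. Entering month 89 the balance is $653.07; 3% of the post-interest balance is now below $20.00, so the flat $20.00 minimum applies from here.
From month 89 a fixed $20.00 at rate r clears $653.07 in 43 more payments. Total: 88 + 43 = 131 months.

131 months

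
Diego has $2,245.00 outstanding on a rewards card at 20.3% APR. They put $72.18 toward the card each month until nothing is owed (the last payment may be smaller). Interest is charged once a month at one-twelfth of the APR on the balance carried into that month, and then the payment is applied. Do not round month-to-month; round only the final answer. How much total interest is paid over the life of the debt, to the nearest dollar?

$969

Monthly rate r = 20.3%/12 = 1.69167% = 0.0169167.
Payoff takes n = ⌈−ln(1 − rB₀/P)/ln(1+r)⌉ = ⌈44.523⌉ = 45 payments; the last is $37.88.
Total paid = 44·$72.18 + $37.88 = $3,213.80.
Total interest = total paid − principal = $3,213.80 − $2,245.00 = $968.80.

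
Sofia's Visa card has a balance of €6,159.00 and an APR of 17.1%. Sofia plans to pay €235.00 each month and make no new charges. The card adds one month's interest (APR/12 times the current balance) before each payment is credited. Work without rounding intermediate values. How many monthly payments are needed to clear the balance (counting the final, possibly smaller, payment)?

Monthly rate r = 17.1%/12 = 1.425% = 0.01425.
Recurrence: B ← B·(1+r) − €235.00.
Month 1: interest €87.77; balance after payment €6,011.77.
Month 2: interest €85.67; balance after payment €5,862.43.
Closed form: n = −ln(1 − rB₀/P)/ln(1+r) = −ln(0.62653)/ln(1.01425) ≈ 33.045, so the balance reaches zero during payment 34.

34 months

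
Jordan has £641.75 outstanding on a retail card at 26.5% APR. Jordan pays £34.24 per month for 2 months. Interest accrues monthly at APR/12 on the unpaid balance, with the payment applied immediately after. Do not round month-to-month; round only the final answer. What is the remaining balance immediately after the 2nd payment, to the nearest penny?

Monthly rate r = 26.5%/12 = 2.20833% = 0.0220833.
Each month: B ← B·(1+r) − £34.24.
Month 1: interest £14.17; balance after payment £621.68.
Month 2: interest £13.73; balance after payment £601.17.

£601.17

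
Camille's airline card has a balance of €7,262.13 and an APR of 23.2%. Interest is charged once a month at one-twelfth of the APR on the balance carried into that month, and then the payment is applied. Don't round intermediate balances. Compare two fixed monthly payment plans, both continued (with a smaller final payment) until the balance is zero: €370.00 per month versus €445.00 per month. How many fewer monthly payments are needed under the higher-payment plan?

5 fewer payments

Monthly rate r = 23.2%/12 = 1.93333% = 0.0193333.
At €370.00/mo: n = ⌈−ln(1 − rB₀/P)/ln(1+r)⌉ = 25 payments (last €340.29); total interest = total paid − €7,262.13 = €1,958.16.
At €445.00/mo: 20 payments (last €355.11); total interest €1,547.98.
Payments saved = 25 − 20 = 5.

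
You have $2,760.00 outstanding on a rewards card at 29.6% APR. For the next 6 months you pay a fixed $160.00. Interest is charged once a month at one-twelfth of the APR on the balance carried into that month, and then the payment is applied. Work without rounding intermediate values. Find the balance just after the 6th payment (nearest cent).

$2,173.33

Monthly rate r = 29.6%/12 = 2.46667% = 0.0246667.
Each month: B ← B·(1+r) − $160.00.
Month 1: interest $68.08; balance after payment $2,668.08.
Month 2: interest $65.81; balance after payment $2,573.89.
Month 3: interest $63.49; balance after payment $2,477.38.
Month 4: interest $61.11; balance after payment $2,378.49.
Month 5: interest $58.67; balance after payment $2,277.16.
Month 6: interest $56.17; balance after payment $2,173.33.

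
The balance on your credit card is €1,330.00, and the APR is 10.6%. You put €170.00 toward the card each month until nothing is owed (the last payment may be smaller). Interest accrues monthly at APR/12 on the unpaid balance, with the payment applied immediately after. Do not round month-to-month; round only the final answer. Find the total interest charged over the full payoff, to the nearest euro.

Monthly rate r = 10.6%/12 = 0.883333% = 0.00883333.
Payoff takes n = ⌈−ln(1 − rB₀/P)/ln(1+r)⌉ = ⌈8.143⌉ = 9 payments; the last is €24.36.
Total paid = 8·€170.00 + €24.36 = €1,384.36.
Total interest = total paid − principal = €1,384.36 − €1,330.00 = €54.36.

€54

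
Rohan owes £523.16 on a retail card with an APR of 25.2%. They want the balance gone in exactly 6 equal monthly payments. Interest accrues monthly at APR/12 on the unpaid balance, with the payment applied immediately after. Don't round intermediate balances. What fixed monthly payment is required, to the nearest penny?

£93.71

Monthly rate r = 25.2%/12 = 2.1% = 0.021.
Level-payment amortization: P = B₀·r / (1 − (1+r)^(−n)) = 523.16·0.021 / (1 − 1.021^(−6)).
Denominator 1 − (1+r)^(−6) = 0.117234102.
P = 10.9864 / 0.117234102 ≈ 93.71.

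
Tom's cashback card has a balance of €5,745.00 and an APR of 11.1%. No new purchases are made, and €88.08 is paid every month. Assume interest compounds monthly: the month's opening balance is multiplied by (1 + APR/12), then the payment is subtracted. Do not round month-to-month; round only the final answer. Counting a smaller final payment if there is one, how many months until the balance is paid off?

Monthly rate r = 11.1%/12 = 0.925% = 0.00925.
Recurrence: B ← B·(1+r) − €88.08.
Month 1: interest €53.14; balance after payment €5,710.06.
Month 2: interest €52.82; balance after payment €5,674.80.
Closed form: n = −ln(1 − rB₀/P)/ln(1+r) = −ln(0.39667)/ln(1.00925) ≈ 100.424, so the balance reaches zero during payment 101.

101 months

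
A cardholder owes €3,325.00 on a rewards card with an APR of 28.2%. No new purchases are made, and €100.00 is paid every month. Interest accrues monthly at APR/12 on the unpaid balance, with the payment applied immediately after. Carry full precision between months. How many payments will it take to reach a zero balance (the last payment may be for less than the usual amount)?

Monthly rate r = 28.2%/12 = 2.35% = 0.0235.
Recurrence: B ← B·(1+r) − €100.00.
Month 1: interest €78.14; balance after payment €3,303.14.
Month 2: interest €77.62; balance after payment €3,280.76.
Closed form: n = −ln(1 − rB₀/P)/ln(1+r) = −ln(0.21862)/ln(1.0235) ≈ 65.455, so the balance reaches zero during payment 66.

66 payments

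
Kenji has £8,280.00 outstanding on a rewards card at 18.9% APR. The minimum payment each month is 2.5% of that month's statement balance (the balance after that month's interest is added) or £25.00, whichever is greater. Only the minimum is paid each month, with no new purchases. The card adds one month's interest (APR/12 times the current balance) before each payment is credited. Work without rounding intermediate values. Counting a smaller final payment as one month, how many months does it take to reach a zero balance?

Monthly rate r = 18.9%/12 = 1.575% = 0.01575.
While 2.5% of the post-interest balance exceeds £25.00, each month B ← (B·(1+r))·(1 − 0.025), i.e. B shrinks by the factor (1+r)·0.975 = 0.99036.
This holds for months 1–220. Entering month 221 the balance is £982.08; 2.5% of the post-interest balance is now below £25.00, so the flat £25.00 minimum applies from here.
From month 221 a fixed £25.00 at rate r clears £982.08 in 62 more payments. Total: 220 + 62 = 282 months.

282 months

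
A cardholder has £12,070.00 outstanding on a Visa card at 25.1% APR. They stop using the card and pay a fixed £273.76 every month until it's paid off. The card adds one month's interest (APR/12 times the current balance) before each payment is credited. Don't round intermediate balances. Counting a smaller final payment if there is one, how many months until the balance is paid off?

Monthly rate r = 25.1%/12 = 2.09167% = 0.0209167.
Recurrence: B ← B·(1+r) − £273.76.
Month 1: interest £252.46; balance after payment £12,048.70.
Month 2: interest £252.02; balance after payment £12,026.96.
Closed form: n = −ln(1 − rB₀/P)/ln(1+r) = −ln(0.07779)/ln(1.02092) ≈ 123.364, so the balance reaches zero during payment 124.

124 payments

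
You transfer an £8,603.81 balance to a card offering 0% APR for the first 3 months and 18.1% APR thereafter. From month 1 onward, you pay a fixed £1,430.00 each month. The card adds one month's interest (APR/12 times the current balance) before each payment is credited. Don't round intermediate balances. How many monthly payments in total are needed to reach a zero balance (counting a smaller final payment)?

Promo months 1–3 at r₀ = 0%/12 = 0; months 4+ at r₁ = 18.1%/12 = 0.0150833.
After month 3 (no interest yet): B = £8,603.81 − 3·£1,430.00 = £4,313.81.
Then at r₁ with £1,430.00/mo: n₂ = −ln(1 − r₁·B/P)/ln(1+r₁) ≈ 3.11 → 4 more payments.

7 payments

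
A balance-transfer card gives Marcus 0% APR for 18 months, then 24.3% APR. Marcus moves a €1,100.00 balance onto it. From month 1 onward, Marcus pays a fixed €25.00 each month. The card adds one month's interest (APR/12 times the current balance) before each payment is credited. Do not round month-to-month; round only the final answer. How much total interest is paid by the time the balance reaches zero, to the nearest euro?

€282

Promo months 1–18 at r₀ = 0%/12 = 0; months 19+ at r₁ = 24.3%/12 = 0.02025.
After month 18 (no interest yet): B = €1,100.00 − 18·€25.00 = €650.00.
Then at r₁ with €25.00/mo: n₂ = −ln(1 − r₁·B/P)/ln(1+r₁) ≈ 37.29 → 38 more payments.
Total paid = 55·€25.00 + €7.33 = €1,382.33; interest = €1,382.33 − €1,100.00 = €282.33.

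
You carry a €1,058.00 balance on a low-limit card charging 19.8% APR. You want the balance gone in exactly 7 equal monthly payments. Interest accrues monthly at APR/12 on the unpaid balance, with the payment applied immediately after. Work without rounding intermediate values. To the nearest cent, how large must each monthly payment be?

€161.28

Monthly rate r = 19.8%/12 = 1.65% = 0.0165.
Level-payment amortization: P = B₀·r / (1 − (1+r)^(−n)) = 1058.00·0.0165 / (1 − 1.0165^(−7)).
Denominator 1 − (1+r)^(−7) = 0.10823932.
P = 17.457 / 0.10823932 ≈ 161.28.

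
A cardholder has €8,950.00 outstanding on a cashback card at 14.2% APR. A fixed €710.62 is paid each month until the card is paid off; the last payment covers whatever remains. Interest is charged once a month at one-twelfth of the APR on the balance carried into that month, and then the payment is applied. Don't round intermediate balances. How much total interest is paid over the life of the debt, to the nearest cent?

€799.69

Monthly rate r = 14.2%/12 = 1.18333% = 0.0118333.
Payoff takes n = ⌈−ln(1 − rB₀/P)/ln(1+r)⌉ = ⌈13.719⌉ = 14 payments; the last is €511.63.
Total paid = 13·€710.62 + €511.63 = €9,749.69.
Total interest = total paid − principal = €9,749.69 − €8,950.00 = €799.69.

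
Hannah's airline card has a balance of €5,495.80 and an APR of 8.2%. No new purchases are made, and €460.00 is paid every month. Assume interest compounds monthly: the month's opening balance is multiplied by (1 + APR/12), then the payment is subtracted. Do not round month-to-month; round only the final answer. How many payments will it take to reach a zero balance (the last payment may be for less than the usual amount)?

13 months

Monthly rate r = 8.2%/12 = 0.683333% = 0.00683333.
Recurrence: B ← B·(1+r) − €460.00.
Month 1: interest €37.55; balance after payment €5,073.35.
Month 2: interest €34.67; balance after payment €4,648.02.
Closed form: n = −ln(1 − rB₀/P)/ln(1+r) = −ln(0.91836)/ln(1.00683) ≈ 12.506, so the balance reaches zero during payment 13.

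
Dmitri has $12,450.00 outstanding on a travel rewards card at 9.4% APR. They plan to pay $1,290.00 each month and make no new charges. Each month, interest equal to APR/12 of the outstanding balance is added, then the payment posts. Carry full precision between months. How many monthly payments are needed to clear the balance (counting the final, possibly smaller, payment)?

Monthly rate r = 9.4%/12 = 0.783333% = 0.00783333.
Recurrence: B ← B·(1+r) − $1,290.00.
Month 1: interest $97.52; balance after payment $11,257.52.
Month 2: interest $88.18; balance after payment $10,055.71.
Closed form: n = −ln(1 − rB₀/P)/ln(1+r) = −ln(0.9244)/ln(1.00783) ≈ 10.075, so the balance reaches zero during payment 11.

11 months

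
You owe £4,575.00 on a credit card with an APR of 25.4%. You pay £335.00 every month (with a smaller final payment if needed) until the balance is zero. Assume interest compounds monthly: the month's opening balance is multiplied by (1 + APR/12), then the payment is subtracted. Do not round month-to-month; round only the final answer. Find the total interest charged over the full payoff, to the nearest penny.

Monthly rate r = 25.4%/12 = 2.11667% = 0.0211667.
Payoff takes n = ⌈−ln(1 − rB₀/P)/ln(1+r)⌉ = ⌈16.289⌉ = 17 payments; the last is £97.40.
Total paid = 16·£335.00 + £97.40 = £5,457.40.
Total interest = total paid − principal = £5,457.40 − £4,575.00 = £882.40.

£882.40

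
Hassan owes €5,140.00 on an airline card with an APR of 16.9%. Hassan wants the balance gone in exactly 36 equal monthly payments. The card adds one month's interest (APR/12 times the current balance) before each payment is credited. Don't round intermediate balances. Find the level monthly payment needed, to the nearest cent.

€183.00

Monthly rate r = 16.9%/12 = 1.40833% = 0.0140833.
Level-payment amortization: P = B₀·r / (1 − (1+r)^(−n)) = 5140.00·0.0140833 / (1 − 1.01408^(−36)).
Denominator 1 − (1+r)^(−36) = 0.39556615.
P = 72.3883 / 0.39556615 ≈ 183.00.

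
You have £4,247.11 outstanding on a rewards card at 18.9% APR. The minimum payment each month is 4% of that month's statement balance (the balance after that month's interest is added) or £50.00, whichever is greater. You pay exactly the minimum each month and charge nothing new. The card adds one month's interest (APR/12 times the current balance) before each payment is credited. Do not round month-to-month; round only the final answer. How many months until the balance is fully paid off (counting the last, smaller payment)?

Monthly rate r = 18.9%/12 = 1.575% = 0.01575.
While 4% of the post-interest balance exceeds £50.00, each month B ← (B·(1+r))·(1 − 0.04), i.e. B shrinks by the factor (1+r)·0.96 = 0.97512.
This holds for months 1–50. Entering month 51 the balance is £1,205.03; 4% of the post-interest balance is now below £50.00, so the flat £50.00 minimum applies from here.
From month 51 a fixed £50.00 at rate r clears £1,205.03 in 31 more payments. Total: 50 + 31 = 81 months.

81 months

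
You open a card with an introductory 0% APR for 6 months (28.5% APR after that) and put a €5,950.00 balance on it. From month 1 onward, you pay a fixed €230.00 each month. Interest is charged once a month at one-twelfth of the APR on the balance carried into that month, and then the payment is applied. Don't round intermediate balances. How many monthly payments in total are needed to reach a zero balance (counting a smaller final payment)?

34 months

Promo months 1–6 at r₀ = 0%/12 = 0; months 7+ at r₁ = 28.5%/12 = 0.02375.
After month 6 (no interest yet): B = €5,950.00 − 6·€230.00 = €4,570.00.
Then at r₁ with €230.00/mo: n₂ = −ln(1 − r₁·B/P)/ln(1+r₁) ≈ 27.20 → 28 more payments.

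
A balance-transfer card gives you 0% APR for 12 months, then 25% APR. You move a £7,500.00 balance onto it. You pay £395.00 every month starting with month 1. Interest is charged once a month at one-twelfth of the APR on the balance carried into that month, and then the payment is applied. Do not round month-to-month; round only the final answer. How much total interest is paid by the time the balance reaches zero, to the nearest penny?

Promo months 1–12 at r₀ = 0%/12 = 0; months 13+ at r₁ = 25%/12 = 0.0208333.
After month 12 (no interest yet): B = £7,500.00 − 12·£395.00 = £2,760.00.
Then at r₁ with £395.00/mo: n₂ = −ln(1 − r₁·B/P)/ln(1+r₁) ≈ 7.63 → 8 more payments.
Total paid = 19·£395.00 + £249.70 = £7,754.70; interest = £7,754.70 − £7,500.00 = £254.70.

£254.70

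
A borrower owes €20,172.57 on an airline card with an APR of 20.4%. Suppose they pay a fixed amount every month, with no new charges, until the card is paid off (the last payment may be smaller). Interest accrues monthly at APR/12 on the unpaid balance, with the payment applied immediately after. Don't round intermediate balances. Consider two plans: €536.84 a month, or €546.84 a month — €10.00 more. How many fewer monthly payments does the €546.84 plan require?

2 fewer payments

Monthly rate r = 20.4%/12 = 1.7% = 0.017.
At €536.84/mo: n = ⌈−ln(1 − rB₀/P)/ln(1+r)⌉ = 61 payments (last €220.77); total interest = total paid − €20,172.57 = €12,258.60.
At €546.84/mo: 59 payments (last €286.06); total interest €11,830.21.
Payments saved = 61 − 59 = 2.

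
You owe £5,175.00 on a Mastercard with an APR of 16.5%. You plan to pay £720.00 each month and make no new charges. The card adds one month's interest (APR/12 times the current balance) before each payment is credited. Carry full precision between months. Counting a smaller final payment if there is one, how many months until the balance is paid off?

8 payments

Monthly rate r = 16.5%/12 = 1.375% = 0.01375.
Recurrence: B ← B·(1+r) − £720.00.
Month 1: interest £71.16; balance after payment £4,526.16.
Month 2: interest £62.23; balance after payment £3,868.39.
Closed form: n = −ln(1 − rB₀/P)/ln(1+r) = −ln(0.90117)/ln(1.01375) ≈ 7.620, so the balance reaches zero during payment 8.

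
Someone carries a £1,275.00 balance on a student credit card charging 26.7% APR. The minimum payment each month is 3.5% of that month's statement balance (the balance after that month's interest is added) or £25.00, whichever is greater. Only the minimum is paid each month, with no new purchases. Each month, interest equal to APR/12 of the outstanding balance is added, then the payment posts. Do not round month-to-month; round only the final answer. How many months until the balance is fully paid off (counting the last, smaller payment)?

89 months

Monthly rate r = 26.7%/12 = 2.225% = 0.02225.
While 3.5% of the post-interest balance exceeds £25.00, each month B ← (B·(1+r))·(1 − 0.035), i.e. B shrinks by the factor (1+r)·0.965 = 0.98647.
This holds for months 1–45. Entering month 46 the balance is £690.73; 3.5% of the post-interest balance is now below £25.00, so the flat £25.00 minimum applies from here.
From month 46 a fixed £25.00 at rate r clears £690.73 in 44 more payments. Total: 45 + 44 = 89 months.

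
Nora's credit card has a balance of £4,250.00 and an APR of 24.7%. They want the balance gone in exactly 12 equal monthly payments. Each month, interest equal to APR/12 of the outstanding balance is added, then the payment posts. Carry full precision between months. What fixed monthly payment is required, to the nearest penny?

£403.32

Monthly rate r = 24.7%/12 = 2.05833% = 0.0205833.
Level-payment amortization: P = B₀·r / (1 − (1+r)^(−n)) = 4250.00·0.0205833 / (1 − 1.02058^(−12)).
Denominator 1 − (1+r)^(−12) = 0.21689799.
P = 87.4792 / 0.21689799 ≈ 403.32.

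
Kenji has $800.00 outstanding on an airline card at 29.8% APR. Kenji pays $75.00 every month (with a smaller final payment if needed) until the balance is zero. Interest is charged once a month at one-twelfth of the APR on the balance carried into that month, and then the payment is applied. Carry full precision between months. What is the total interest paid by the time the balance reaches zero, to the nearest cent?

$141.12

Monthly rate r = 29.8%/12 = 2.48333% = 0.0248333.
Payoff takes n = ⌈−ln(1 − rB₀/P)/ln(1+r)⌉ = ⌈12.545⌉ = 13 payments; the last is $41.12.
Total paid = 12·$75.00 + $41.12 = $941.12.
Total interest = total paid − principal = $941.12 − $800.00 = $141.12.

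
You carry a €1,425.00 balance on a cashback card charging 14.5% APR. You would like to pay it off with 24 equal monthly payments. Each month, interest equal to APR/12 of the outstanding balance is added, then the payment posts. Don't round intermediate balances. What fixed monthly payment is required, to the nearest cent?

Monthly rate r = 14.5%/12 = 1.20833% = 0.0120833.
Level-payment amortization: P = B₀·r / (1 − (1+r)^(−n)) = 1425.00·0.0120833 / (1 − 1.01208^(−24)).
Denominator 1 − (1+r)^(−24) = 0.250434748.
P = 17.2188 / 0.250434748 ≈ 68.76.

€68.76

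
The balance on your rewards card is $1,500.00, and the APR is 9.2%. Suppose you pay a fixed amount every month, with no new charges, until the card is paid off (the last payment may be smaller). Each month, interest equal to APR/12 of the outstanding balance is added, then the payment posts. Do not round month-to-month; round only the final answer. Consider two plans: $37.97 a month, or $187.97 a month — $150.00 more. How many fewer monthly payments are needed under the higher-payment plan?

Monthly rate r = 9.2%/12 = 0.766667% = 0.00766667.
At $37.97/mo: n = ⌈−ln(1 − rB₀/P)/ln(1+r)⌉ = 48 payments (last $9.10); total interest = total paid − $1,500.00 = $293.69.
At $187.97/mo: 9 payments (last $50.15); total interest $53.91.
Payments saved = 48 − 9 = 39.

39 fewer payments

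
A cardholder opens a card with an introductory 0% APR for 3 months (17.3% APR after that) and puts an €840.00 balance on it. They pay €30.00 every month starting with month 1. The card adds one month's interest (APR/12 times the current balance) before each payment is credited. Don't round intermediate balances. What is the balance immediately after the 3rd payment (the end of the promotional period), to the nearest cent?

€750.00

Promo months 1–3 at r₀ = 0%/12 = 0; months 4+ at r₁ = 17.3%/12 = 0.0144167.
After month 3 (no interest yet): B = €840.00 − 3·€30.00 = €750.00.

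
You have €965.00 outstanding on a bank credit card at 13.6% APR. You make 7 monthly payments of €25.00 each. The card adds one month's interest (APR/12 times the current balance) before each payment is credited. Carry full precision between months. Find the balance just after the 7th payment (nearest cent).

€863.15

Monthly rate r = 13.6%/12 = 1.13333% = 0.0113333.
Each month: B ← B·(1+r) − €25.00.
Month 1: interest €10.94; balance after payment €950.94.
Month 2: interest €10.78; balance after payment €936.71.
Month 3: interest €10.62; balance after payment €922.33.
Month 4: interest €10.45; balance after payment €907.78.
Month 5: interest €10.29; balance after payment €893.07.
Month 6: interest €10.12; balance after payment €878.19.
Month 7: interest €9.95; balance after payment €863.15.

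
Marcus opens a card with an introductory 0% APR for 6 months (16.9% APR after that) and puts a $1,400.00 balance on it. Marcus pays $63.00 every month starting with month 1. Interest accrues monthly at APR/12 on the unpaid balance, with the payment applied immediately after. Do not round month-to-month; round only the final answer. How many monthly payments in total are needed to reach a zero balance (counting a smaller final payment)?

Promo months 1–6 at r₀ = 0%/12 = 0; months 7+ at r₁ = 16.9%/12 = 0.0140833.
After month 6 (no interest yet): B = $1,400.00 − 6·$63.00 = $1,022.00.
Then at r₁ with $63.00/mo: n₂ = −ln(1 − r₁·B/P)/ln(1+r₁) ≈ 18.55 → 19 more payments.

25 payments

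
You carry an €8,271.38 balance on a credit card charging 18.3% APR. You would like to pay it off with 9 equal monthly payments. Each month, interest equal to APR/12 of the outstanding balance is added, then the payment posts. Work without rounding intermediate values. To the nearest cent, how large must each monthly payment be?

€990.53

Monthly rate r = 18.3%/12 = 1.525% = 0.01525.
Level-payment amortization: P = B₀·r / (1 − (1+r)^(−n)) = 8271.38·0.01525 / (1 − 1.01525^(−9)).
Denominator 1 − (1+r)^(−9) = 0.127344126.
P = 126.139 / 0.127344126 ≈ 990.53.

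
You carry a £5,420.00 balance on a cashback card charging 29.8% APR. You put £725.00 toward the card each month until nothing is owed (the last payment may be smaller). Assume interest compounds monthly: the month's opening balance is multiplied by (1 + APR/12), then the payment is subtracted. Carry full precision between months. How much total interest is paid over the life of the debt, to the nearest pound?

£652

Monthly rate r = 29.8%/12 = 2.48333% = 0.0248333.
Payoff takes n = ⌈−ln(1 − rB₀/P)/ln(1+r)⌉ = ⌈8.372⌉ = 9 payments; the last is £271.80.
Total paid = 8·£725.00 + £271.80 = £6,071.80.
Total interest = total paid − principal = £6,071.80 − £5,420.00 = £651.80.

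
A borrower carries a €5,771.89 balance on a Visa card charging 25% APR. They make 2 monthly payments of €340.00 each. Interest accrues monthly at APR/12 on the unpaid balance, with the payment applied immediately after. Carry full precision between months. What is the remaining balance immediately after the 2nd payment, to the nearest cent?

Monthly rate r = 25%/12 = 2.08333% = 0.0208333.
Each month: B ← B·(1+r) − €340.00.
Month 1: interest €120.25; balance after payment €5,552.14.
Month 2: interest €115.67; balance after payment €5,327.81.

€5,327.81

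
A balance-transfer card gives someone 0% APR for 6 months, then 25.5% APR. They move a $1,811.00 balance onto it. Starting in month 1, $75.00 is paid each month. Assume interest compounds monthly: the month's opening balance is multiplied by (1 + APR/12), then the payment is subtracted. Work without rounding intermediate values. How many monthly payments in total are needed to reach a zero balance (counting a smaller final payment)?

Promo months 1–6 at r₀ = 0%/12 = 0; months 7+ at r₁ = 25.5%/12 = 0.02125.
After month 6 (no interest yet): B = $1,811.00 − 6·$75.00 = $1,361.00.
Then at r₁ with $75.00/mo: n₂ = −ln(1 − r₁·B/P)/ln(1+r₁) ≈ 23.17 → 24 more payments.

30 payments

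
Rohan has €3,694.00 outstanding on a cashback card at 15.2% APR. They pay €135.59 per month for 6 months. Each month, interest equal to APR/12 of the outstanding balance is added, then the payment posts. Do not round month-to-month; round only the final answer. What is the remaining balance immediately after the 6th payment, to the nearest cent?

Monthly rate r = 15.2%/12 = 1.26667% = 0.0126667.
Each month: B ← B·(1+r) − €135.59.
Month 1: interest €46.79; balance after payment €3,605.20.
Month 2: interest €45.67; balance after payment €3,515.28.
Month 3: interest €44.53; balance after payment €3,424.21.
Month 4: interest €43.37; balance after payment €3,332.00.
Month 5: interest €42.21; balance after payment €3,238.61.
Month 6: interest €41.02; balance after payment €3,144.04.

€3,144.04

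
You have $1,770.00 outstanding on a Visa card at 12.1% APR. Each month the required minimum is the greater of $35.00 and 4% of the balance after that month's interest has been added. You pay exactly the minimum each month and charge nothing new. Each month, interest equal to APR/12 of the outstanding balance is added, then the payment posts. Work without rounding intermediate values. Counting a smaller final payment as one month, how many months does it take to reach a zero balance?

Monthly rate r = 12.1%/12 = 1.00833% = 0.0100833.
While 4% of the post-interest balance exceeds $35.00, each month B ← (B·(1+r))·(1 − 0.04), i.e. B shrinks by the factor (1+r)·0.96 = 0.96968.
This holds for months 1–24. Entering month 25 the balance is $845.39; 4% of the post-interest balance is now below $35.00, so the flat $35.00 minimum applies from here.
From month 25 a fixed $35.00 at rate r clears $845.39 in 28 more payments. Total: 24 + 28 = 52 months.

52 months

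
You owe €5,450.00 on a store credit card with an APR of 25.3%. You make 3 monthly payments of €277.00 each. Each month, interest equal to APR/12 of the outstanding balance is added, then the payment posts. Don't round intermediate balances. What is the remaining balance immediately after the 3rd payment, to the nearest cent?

€4,953.39

Monthly rate r = 25.3%/12 = 2.10833% = 0.0210833.
Each month: B ← B·(1+r) − €277.00.
Month 1: interest €114.90; balance after payment €5,287.90.
Month 2: interest €111.49; balance after payment €5,122.39.
Month 3: interest €108.00; balance after payment €4,953.39.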